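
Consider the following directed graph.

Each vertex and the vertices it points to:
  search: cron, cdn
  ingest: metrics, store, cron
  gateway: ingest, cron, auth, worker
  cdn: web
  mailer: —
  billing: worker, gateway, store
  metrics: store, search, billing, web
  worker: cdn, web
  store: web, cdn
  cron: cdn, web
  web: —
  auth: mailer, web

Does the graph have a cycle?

DFS with white/gray/black marking, starting from cron:
cron gray
  cdn gray
    web gray
    web black
  cdn black
  cron→web: web black — skip
cron black
search gray
  search→cron: cron black — skip
  search→cdn: cdn black — skip
search black
ingest gray
  metrics gray
    store gray
      store→web: web black — skip
      store→cdn: cdn black — skip
    store black
    metrics→search: search black — skip
    billing gray
      worker gray
        worker→cdn: cdn black — skip
        worker→web: web black — skip
      worker black
      gateway gray
        gateway→ingest: ingest is gray → back edge
Back edge found, so a cycle exists: ingest → metrics → billing → gateway → ingest.

Yes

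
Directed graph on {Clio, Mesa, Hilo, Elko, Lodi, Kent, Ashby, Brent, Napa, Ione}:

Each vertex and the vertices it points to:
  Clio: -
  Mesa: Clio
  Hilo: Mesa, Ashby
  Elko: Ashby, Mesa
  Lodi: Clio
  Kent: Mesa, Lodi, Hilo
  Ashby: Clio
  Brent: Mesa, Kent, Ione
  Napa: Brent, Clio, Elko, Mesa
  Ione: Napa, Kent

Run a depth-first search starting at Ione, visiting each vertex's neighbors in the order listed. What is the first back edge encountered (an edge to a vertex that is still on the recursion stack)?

DFS from Ione (visiting each vertex's neighbors in the order listed); mark gray on enter, black on exit:
Ione gray
  Napa gray
    Brent gray
      Mesa gray
        Clio gray
        Clio black
      Mesa black
      Kent gray
        Kent→Mesa: Mesa black — skip
        Lodi gray
          Lodi→Clio: Clio black — skip
        Lodi black
        Hilo gray
          Hilo→Mesa: Mesa black — skip
          Ashby gray
            Ashby→Clio: Clio black — skip
          Ashby black
        Hilo black
      Kent black
      Brent→Ione: Ione is gray → back edge
First back edge: Brent → Ione.

Brent->Ione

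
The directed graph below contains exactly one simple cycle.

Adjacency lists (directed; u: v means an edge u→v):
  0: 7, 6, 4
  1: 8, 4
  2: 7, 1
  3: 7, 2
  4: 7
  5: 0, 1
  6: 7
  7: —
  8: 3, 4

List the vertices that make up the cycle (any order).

1, 2, 3, 8

DFS with gray/black marking from 1:
1 gray
  8 gray
    3 gray
      7 gray
      7 black
      2 gray
        2→7: 7 black — skip
        2→1: 1 is gray → back edge
Back edge closes the cycle 1 → 8 → 3 → 2 → 1; its vertices are {1, 2, 3, 8}.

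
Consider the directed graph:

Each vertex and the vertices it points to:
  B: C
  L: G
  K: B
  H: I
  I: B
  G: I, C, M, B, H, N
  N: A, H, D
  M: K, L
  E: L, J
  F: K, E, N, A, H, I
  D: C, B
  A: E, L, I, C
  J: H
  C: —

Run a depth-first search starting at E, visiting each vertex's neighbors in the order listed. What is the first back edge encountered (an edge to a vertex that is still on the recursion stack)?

DFS from E (visiting each vertex's neighbors in the order listed); mark gray on enter, black on exit:
E gray
  L gray
    G gray
      I gray
        B gray
          C gray
          C black
        B black
      I black
      G→C: C black — skip
      M gray
        K gray
          K→B: B black — skip
        K black
        M→L: L is gray → back edge
First back edge: M → L.

M->L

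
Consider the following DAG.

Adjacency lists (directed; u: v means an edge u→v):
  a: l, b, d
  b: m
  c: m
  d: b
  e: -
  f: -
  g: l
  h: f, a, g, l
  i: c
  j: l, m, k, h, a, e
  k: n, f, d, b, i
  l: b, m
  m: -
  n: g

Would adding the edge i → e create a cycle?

Adding i→e creates a cycle iff e can already reach i.
Explore from e: no path reaches i. The graph stays acyclic.

No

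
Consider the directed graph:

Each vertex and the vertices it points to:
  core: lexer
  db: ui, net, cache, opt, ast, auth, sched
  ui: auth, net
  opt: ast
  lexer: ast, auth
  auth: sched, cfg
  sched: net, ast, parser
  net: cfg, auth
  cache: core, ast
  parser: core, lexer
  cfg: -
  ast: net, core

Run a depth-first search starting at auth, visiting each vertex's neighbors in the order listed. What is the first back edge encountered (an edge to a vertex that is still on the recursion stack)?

DFS from auth (visiting each vertex's neighbors in the order listed); mark gray on enter, black on exit:
auth gray
  sched gray
    net gray
      cfg gray
      cfg black
      net→auth: auth is gray → back edge
First back edge: net → auth.

net->auth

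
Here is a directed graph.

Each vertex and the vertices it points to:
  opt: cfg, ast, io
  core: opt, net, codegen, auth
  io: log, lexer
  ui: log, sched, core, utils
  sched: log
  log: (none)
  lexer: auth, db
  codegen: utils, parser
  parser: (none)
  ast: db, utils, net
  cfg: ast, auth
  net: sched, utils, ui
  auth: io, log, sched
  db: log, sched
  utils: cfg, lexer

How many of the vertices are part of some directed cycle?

A vertex is on a directed cycle iff it belongs to a strongly connected component of size ≥ 2 (or has a self-loop).
The vertices on cycles are {io, ui, ast, cfg, net, opt, auth, core, lexer, utils, codegen} — 11 in total.

11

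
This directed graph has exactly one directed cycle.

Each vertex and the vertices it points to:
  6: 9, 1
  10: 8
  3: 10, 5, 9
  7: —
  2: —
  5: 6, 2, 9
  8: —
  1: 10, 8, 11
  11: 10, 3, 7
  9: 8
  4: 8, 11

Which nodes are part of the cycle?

1, 3, 5, 6, 11

DFS with gray/black marking from 11:
11 gray
  10 gray
    8 gray
    8 black
  10 black
  3 gray
    3→10: 10 black — skip
    5 gray
      6 gray
        9 gray
          9→8: 8 black — skip
        9 black
        1 gray
          1→10: 10 black — skip
          1→8: 8 black — skip
          1→11: 11 is gray → back edge
Back edge closes the cycle 11 → 3 → 5 → 6 → 1 → 11; its vertices are {1, 3, 5, 6, 11}.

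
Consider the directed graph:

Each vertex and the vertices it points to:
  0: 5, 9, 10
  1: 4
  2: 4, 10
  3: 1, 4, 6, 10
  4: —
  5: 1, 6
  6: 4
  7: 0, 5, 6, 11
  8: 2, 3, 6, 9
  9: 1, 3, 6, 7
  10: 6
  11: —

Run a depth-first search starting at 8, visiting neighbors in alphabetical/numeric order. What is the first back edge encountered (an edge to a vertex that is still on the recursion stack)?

0→9

DFS from 8 (visiting neighbors in alphabetical/numeric order); mark gray on enter, black on exit:
8 gray
  2 gray
    4 gray
    4 black
    10 gray
      6 gray
        6→4: 4 black — skip
      6 black
    10 black
  2 black
  3 gray
    1 gray
      1→4: 4 black — skip
    1 black
    3→4: 4 black — skip
    3→6: 6 black — skip
    3→10: 10 black — skip
  3 black
  8→6: 6 black — skip
  9 gray
    9→1: 1 black — skip
    9→3: 3 black — skip
    9→6: 6 black — skip
    7 gray
      0 gray
        5 gray
          5→1: 1 black — skip
          5→6: 6 black — skip
        5 black
        0→9: 9 is gray → back edge
First back edge: 0 → 9.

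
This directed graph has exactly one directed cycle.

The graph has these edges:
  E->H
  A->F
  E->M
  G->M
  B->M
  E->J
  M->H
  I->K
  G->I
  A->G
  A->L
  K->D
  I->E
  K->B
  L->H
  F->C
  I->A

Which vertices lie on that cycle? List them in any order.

DFS with gray/black marking from I:
I gray
  K gray
    B gray
      M gray
        H gray
        H black
      M black
    B black
    D gray
    D black
  K black
  E gray
    E→H: H black — skip
    J gray
    J black
    E→M: M black — skip
  E black
  A gray
    F gray
      C gray
      C black
    F black
    L gray
      L→H: H black — skip
    L black
    G gray
      G→I: I is gray → back edge
Back edge closes the cycle I → A → G → I; its vertices are {A, G, I}.

A, G, I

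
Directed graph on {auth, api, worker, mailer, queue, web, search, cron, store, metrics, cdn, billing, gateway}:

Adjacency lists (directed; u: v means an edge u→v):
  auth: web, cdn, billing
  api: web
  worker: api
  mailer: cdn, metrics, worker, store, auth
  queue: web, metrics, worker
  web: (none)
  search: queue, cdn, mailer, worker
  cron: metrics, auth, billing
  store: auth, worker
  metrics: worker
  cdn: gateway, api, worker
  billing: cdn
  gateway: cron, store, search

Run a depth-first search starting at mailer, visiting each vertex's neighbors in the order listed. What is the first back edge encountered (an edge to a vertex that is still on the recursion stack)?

DFS from mailer (visiting each vertex's neighbors in the order listed); mark gray on enter, black on exit:
mailer gray
  cdn gray
    gateway gray
      cron gray
        metrics gray
          worker gray
            api gray
              web gray
              web black
            api black
          worker black
        metrics black
        auth gray
          auth→web: web black — skip
          auth→cdn: cdn is gray → back edge
First back edge: auth → cdn.

auth→cdn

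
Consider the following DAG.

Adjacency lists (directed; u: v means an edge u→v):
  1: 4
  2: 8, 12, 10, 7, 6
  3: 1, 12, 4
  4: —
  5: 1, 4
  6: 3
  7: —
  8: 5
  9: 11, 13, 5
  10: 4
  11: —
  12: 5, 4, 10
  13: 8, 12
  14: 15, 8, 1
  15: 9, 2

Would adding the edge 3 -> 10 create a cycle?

Adding 3→10 creates a cycle iff 10 can already reach 3.
Explore from 10: no path reaches 3. The graph stays acyclic.

No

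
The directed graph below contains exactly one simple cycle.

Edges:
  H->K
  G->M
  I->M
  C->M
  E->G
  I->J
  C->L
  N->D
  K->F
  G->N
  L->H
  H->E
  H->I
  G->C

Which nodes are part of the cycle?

DFS with gray/black marking from H:
H gray
  E gray
    G gray
      M gray
      M black
      N gray
        D gray
        D black
      N black
      C gray
        L gray
          L→H: H is gray → back edge
Back edge closes the cycle H → E → G → C → L → H; its vertices are {C, E, G, H, L}.

C, E, G, H, L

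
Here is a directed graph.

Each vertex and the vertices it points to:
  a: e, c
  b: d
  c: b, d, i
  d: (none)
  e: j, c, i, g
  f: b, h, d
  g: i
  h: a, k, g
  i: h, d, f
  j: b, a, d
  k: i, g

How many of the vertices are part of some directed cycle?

9

A vertex is on a directed cycle iff it belongs to a strongly connected component of size ≥ 2 (or has a self-loop).
The vertices on cycles are {a, c, e, f, g, h, i, j, k} — 9 in total.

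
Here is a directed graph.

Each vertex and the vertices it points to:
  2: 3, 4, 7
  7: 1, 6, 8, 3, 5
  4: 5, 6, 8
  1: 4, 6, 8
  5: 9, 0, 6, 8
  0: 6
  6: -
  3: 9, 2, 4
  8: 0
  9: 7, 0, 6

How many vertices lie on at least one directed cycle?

A vertex is on a directed cycle iff it belongs to a strongly connected component of size ≥ 2 (or has a self-loop).
The vertices on cycles are {1, 2, 3, 4, 5, 7, 9} — 7 in total.

7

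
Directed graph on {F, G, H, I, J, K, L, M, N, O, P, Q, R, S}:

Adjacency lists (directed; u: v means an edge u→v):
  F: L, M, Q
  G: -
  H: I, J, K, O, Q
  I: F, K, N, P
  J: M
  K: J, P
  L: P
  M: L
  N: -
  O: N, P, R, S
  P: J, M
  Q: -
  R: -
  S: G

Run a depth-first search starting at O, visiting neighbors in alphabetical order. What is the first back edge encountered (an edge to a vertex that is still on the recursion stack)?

L->P

DFS from O (visiting neighbors in alphabetical order); mark gray on enter, black on exit:
O gray
  N gray
  N black
  P gray
    J gray
      M gray
        L gray
          L→P: P is gray → back edge
First back edge: L → P.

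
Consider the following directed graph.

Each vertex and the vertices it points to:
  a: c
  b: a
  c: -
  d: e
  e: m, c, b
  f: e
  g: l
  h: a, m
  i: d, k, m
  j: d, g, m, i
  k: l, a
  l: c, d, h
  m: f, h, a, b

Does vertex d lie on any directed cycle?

d lies on a cycle iff there is a path from d back to itself.
Exploring from d, it never reaches itself; equivalently, its strongly connected component is a singleton.

No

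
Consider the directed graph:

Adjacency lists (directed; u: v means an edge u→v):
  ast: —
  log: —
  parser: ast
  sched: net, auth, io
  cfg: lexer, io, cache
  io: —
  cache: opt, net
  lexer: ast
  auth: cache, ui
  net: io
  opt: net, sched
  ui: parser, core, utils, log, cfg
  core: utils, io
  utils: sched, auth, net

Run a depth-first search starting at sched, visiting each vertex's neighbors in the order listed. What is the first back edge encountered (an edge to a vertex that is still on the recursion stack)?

opt->sched

DFS from sched (visiting each vertex's neighbors in the order listed); mark gray on enter, black on exit:
sched gray
  net gray
    io gray
    io black
  net black
  auth gray
    cache gray
      opt gray
        opt→net: net black — skip
        opt→sched: sched is gray → back edge
First back edge: opt → sched.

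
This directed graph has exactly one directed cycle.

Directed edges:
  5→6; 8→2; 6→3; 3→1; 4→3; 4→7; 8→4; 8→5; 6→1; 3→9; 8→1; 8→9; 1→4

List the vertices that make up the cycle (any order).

DFS with gray/black marking from 4:
4 gray
  7 gray
  7 black
  3 gray
    1 gray
      1→4: 4 is gray → back edge
Back edge closes the cycle 4 → 3 → 1 → 4; its vertices are {1, 3, 4}.

1, 3, 4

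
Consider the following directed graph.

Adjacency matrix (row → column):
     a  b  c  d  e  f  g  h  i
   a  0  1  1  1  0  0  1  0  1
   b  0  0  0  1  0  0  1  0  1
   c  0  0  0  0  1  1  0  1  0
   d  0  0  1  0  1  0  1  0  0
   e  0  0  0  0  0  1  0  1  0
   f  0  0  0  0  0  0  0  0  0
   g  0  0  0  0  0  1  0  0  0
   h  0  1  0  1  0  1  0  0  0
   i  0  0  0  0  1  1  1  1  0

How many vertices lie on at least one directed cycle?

A vertex is on a directed cycle iff it belongs to a strongly connected component of size ≥ 2 (or has a self-loop).
The vertices on cycles are {b, c, d, e, h, i} — 6 in total.

6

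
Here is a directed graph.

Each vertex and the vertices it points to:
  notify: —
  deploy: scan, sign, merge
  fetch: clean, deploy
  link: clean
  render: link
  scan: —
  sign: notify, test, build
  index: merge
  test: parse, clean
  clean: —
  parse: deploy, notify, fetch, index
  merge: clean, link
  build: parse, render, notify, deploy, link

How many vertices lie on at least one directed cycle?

A vertex is on a directed cycle iff it belongs to a strongly connected component of size ≥ 2 (or has a self-loop).
The vertices on cycles are {sign, test, build, fetch, parse, deploy} — 6 in total.

6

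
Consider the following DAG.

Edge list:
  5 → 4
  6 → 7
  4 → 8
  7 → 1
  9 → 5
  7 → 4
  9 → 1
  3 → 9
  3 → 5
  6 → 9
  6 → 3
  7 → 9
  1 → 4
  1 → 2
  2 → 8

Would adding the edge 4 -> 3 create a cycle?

Adding 4→3 creates a cycle iff 3 can already reach 4.
Path from 3: 3 → 5 → 4.
So 3 → … → 4 → 3 is a cycle.

Yes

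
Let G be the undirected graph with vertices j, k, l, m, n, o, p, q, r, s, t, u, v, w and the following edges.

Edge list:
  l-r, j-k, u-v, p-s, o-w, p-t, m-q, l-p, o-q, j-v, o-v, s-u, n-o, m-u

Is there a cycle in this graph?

DFS, tracking each vertex's parent; an edge to a visited non-parent vertex closes a cycle.
Start from r:
visit r (parent –)
  visit l (parent r)
    l–r: parent, skip
    visit p (parent l)
      visit s (parent p)
        s–p: parent, skip
        visit u (parent s)
          visit m (parent u)
            m–u: parent, skip
            visit q (parent m)
              visit o (parent q)
                visit n (parent o)
                  n–o: parent, skip
                o–q: parent, skip
                visit v (parent o)
                  visit j (parent v)
                    j–v: parent, skip
                    visit k (parent j)
                      k–j: parent, skip
                  v–u: u visited and ≠ parent → cycle
Cycle: u – m – q – o – v – u.

Yes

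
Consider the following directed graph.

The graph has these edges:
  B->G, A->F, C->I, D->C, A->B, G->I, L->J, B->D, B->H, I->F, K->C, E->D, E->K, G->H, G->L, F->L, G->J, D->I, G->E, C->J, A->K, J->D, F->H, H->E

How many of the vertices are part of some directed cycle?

9

A vertex is on a directed cycle iff it belongs to a strongly connected component of size ≥ 2 (or has a self-loop).
The vertices on cycles are {C, D, E, F, H, I, J, K, L} — 9 in total.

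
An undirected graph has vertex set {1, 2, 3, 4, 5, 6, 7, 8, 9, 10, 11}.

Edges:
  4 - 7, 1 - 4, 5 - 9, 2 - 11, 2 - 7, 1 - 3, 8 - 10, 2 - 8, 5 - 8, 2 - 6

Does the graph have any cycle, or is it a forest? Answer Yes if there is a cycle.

No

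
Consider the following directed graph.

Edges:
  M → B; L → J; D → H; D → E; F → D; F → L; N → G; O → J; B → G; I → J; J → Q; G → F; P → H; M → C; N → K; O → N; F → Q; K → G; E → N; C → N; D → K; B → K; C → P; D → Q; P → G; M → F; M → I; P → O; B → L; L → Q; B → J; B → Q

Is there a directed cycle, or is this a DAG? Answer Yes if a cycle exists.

DFS with white/gray/black marking, starting from H:
H gray
H black
B gray
  J gray
    Q gray
    Q black
  J black
  L gray
    L→Q: Q black — skip
    L→J: J black — skip
  L black
  G gray
    F gray
      D gray
        K gray
          K→G: G is gray → back edge
Back edge found, so a cycle exists: G → F → D → K → G.

Yes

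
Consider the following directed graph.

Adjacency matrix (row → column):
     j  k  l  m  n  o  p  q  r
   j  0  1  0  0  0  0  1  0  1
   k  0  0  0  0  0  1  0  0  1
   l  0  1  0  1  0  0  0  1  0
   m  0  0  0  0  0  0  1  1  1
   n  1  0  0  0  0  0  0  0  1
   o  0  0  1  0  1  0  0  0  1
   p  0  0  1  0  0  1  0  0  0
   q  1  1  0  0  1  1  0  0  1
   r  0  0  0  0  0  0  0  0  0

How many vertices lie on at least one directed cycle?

A vertex is on a directed cycle iff it belongs to a strongly connected component of size ≥ 2 (or has a self-loop).
The vertices on cycles are {j, k, l, m, n, o, p, q} — 8 in total.

8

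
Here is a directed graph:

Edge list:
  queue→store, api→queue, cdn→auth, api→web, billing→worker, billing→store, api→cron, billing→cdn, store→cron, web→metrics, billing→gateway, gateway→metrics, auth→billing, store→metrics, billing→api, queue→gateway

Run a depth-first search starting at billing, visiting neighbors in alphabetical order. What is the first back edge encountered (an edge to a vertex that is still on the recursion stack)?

auth->billing

DFS from billing (visiting neighbors in alphabetical order); mark gray on enter, black on exit:
billing gray
  api gray
    cron gray
    cron black
    queue gray
      gateway gray
        metrics gray
        metrics black
      gateway black
      store gray
        store→cron: cron black — skip
        store→metrics: metrics black — skip
      store black
    queue black
    web gray
      web→metrics: metrics black — skip
    web black
  api black
  cdn gray
    auth gray
      auth→billing: billing is gray → back edge
First back edge: auth → billing.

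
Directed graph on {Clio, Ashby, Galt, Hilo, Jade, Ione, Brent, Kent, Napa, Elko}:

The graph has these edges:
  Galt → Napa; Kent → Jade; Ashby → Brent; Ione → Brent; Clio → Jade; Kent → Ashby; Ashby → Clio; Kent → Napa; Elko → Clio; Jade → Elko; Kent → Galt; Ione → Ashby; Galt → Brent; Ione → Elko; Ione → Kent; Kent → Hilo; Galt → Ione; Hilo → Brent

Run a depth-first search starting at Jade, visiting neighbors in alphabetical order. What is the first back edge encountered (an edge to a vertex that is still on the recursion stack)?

Clio→Jade

DFS from Jade (visiting neighbors in alphabetical order); mark gray on enter, black on exit:
Jade gray
  Elko gray
    Clio gray
      Clio→Jade: Jade is gray → back edge
First back edge: Clio → Jade.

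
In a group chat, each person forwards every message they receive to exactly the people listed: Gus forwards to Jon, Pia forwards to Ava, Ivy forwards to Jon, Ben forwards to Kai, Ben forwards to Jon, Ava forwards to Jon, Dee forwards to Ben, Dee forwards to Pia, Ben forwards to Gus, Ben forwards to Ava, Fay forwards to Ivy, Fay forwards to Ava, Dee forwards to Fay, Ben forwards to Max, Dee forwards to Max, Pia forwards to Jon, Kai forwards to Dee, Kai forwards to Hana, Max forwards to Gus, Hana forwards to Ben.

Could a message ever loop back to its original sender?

Yes

DFS with white/gray/black marking, starting from Gus:
Gus gray
  Jon gray
  Jon black
Gus black
Kai gray
  Hana gray
    Ben gray
      Ben→Gus: Gus black — skip
      Ben→Kai: Kai is gray → back edge
Back edge found, so a cycle exists: Kai → Hana → Ben → Kai.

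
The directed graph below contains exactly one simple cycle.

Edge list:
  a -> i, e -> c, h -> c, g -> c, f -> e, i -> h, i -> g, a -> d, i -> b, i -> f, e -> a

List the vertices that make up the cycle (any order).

DFS with gray/black marking from i:
i gray
  g gray
    c gray
    c black
  g black
  f gray
    e gray
      e→c: c black — skip
      a gray
        a→i: i is gray → back edge
Back edge closes the cycle i → f → e → a → i; its vertices are {a, e, f, i}.

a, e, f, i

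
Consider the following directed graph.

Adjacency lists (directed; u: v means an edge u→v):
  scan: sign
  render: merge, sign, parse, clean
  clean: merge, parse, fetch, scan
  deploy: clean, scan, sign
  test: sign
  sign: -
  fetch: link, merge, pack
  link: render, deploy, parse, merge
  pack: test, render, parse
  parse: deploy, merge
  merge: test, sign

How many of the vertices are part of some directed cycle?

7

A vertex is on a directed cycle iff it belongs to a strongly connected component of size ≥ 2 (or has a self-loop).
The vertices on cycles are {link, pack, clean, fetch, parse, deploy, render} — 7 in total.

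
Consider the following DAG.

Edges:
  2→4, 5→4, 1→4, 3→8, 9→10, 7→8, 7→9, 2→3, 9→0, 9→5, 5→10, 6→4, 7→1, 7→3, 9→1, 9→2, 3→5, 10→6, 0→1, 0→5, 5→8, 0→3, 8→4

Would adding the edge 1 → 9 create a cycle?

Yes

Adding 1→9 creates a cycle iff 9 can already reach 1.
Path from 9: 9 → 1.
So 9 → … → 1 → 9 is a cycle.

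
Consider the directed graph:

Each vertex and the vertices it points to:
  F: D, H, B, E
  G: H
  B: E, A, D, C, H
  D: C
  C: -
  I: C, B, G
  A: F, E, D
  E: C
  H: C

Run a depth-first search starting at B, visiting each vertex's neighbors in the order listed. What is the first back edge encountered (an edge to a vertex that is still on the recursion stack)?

DFS from B (visiting each vertex's neighbors in the order listed); mark gray on enter, black on exit:
B gray
  E gray
    C gray
    C black
  E black
  A gray
    F gray
      D gray
        D→C: C black — skip
      D black
      H gray
        H→C: C black — skip
      H black
      F→B: B is gray → back edge
First back edge: F → B.

F→B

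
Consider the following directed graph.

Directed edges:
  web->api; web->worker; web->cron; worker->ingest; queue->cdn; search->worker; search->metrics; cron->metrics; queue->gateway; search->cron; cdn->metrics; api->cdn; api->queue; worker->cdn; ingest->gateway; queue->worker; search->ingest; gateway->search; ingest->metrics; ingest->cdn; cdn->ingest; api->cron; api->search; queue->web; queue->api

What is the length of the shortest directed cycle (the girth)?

2

For each vertex v, BFS finds the shortest path from v back to v.
The shortest such closed walk is queue → api → queue, length 2.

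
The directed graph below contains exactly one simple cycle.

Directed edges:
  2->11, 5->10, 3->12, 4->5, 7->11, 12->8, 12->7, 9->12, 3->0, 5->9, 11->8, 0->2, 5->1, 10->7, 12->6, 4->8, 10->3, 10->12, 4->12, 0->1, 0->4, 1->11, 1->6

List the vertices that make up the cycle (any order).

DFS with gray/black marking from 0:
0 gray
  2 gray
    11 gray
      8 gray
      8 black
    11 black
  2 black
  4 gray
    12 gray
      6 gray
      6 black
      7 gray
        7→11: 11 black — skip
      7 black
      12→8: 8 black — skip
    12 black
    5 gray
      1 gray
        1→11: 11 black — skip
        1→6: 6 black — skip
      1 black
      10 gray
        10→12: 12 black — skip
        10→7: 7 black — skip
        3 gray
          3→0: 0 is gray → back edge
Back edge closes the cycle 0 → 4 → 5 → 10 → 3 → 0; its vertices are {0, 3, 4, 5, 10}.

0, 3, 4, 5, 10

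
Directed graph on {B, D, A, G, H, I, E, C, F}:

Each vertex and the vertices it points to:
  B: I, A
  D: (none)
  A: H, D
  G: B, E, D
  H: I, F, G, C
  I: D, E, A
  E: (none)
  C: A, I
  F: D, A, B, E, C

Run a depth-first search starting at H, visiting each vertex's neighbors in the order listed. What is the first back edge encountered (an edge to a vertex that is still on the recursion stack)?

DFS from H (visiting each vertex's neighbors in the order listed); mark gray on enter, black on exit:
H gray
  I gray
    D gray
    D black
    E gray
    E black
    A gray
      A→H: H is gray → back edge
First back edge: A → H.

A->H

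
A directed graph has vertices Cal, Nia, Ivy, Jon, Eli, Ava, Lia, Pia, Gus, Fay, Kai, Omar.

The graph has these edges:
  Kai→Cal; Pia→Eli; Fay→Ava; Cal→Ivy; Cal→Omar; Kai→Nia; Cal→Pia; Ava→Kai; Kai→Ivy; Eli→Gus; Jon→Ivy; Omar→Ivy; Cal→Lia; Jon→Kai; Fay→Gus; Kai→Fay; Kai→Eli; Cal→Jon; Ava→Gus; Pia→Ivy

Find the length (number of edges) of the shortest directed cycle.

3

For each vertex v, BFS finds the shortest path from v back to v.
The shortest such closed walk is Jon → Kai → Cal → Jon, length 3.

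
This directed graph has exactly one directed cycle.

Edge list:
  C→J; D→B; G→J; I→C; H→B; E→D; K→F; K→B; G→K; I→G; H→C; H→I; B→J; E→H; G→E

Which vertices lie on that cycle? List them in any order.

DFS with gray/black marking from G:
G gray
  J gray
  J black
  K gray
    F gray
    F black
    B gray
      B→J: J black — skip
    B black
  K black
  E gray
    D gray
      D→B: B black — skip
    D black
    H gray
      I gray
        C gray
          C→J: J black — skip
        C black
        I→G: G is gray → back edge
Back edge closes the cycle G → E → H → I → G; its vertices are {E, G, H, I}.

E, G, H, I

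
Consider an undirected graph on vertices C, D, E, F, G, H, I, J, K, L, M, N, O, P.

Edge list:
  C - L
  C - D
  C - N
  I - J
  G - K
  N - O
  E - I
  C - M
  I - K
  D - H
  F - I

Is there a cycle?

No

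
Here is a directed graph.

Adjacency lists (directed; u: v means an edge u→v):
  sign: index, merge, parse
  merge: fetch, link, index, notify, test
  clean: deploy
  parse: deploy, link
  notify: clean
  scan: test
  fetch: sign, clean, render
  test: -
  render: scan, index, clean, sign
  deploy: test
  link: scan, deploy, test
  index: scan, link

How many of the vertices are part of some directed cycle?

4

A vertex is on a directed cycle iff it belongs to a strongly connected component of size ≥ 2 (or has a self-loop).
The vertices on cycles are {sign, fetch, merge, render} — 4 in total.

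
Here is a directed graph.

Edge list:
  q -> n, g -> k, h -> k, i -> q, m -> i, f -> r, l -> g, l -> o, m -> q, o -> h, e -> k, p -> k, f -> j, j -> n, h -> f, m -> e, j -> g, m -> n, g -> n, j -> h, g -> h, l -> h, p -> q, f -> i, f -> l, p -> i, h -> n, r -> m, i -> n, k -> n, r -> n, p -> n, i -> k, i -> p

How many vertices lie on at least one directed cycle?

A vertex is on a directed cycle iff it belongs to a strongly connected component of size ≥ 2 (or has a self-loop).
The vertices on cycles are {f, g, h, i, j, l, o, p} — 8 in total.

8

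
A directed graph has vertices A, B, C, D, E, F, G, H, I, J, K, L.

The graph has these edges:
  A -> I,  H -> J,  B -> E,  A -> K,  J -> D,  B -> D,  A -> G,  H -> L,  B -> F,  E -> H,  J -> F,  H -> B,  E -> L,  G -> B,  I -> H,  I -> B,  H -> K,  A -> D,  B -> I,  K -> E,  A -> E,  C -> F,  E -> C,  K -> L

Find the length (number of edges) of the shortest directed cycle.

For each vertex v, BFS finds the shortest path from v back to v.
The shortest such closed walk is I → B → I, length 2.

2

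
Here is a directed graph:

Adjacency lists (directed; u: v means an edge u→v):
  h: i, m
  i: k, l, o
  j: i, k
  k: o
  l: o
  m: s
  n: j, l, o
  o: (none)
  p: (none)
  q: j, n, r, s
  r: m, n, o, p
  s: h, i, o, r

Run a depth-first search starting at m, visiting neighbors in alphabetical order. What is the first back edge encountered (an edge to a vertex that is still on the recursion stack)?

h->m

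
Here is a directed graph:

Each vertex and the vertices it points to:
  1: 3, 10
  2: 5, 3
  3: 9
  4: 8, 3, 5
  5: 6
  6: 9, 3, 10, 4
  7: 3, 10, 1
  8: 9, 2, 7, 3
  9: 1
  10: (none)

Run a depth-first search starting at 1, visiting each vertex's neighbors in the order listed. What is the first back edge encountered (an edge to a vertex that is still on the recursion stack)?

9->1

DFS from 1 (visiting each vertex's neighbors in the order listed); mark gray on enter, black on exit:
1 gray
  3 gray
    9 gray
      9→1: 1 is gray → back edge
First back edge: 9 → 1.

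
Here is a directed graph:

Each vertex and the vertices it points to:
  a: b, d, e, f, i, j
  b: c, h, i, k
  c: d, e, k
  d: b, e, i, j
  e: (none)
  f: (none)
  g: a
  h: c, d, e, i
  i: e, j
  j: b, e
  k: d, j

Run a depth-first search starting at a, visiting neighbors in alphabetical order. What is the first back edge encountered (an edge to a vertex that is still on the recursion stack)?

DFS from a (visiting neighbors in alphabetical order); mark gray on enter, black on exit:
a gray
  b gray
    c gray
      d gray
        d→b: b is gray → back edge
First back edge: d → b.

d→b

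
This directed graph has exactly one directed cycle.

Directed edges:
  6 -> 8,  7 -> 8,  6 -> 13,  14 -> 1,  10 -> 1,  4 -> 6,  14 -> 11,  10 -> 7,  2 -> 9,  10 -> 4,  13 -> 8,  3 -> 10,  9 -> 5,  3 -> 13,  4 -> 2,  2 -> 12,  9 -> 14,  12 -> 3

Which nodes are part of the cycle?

DFS with gray/black marking from 4:
4 gray
  2 gray
    12 gray
      3 gray
        13 gray
          8 gray
          8 black
        13 black
        10 gray
          7 gray
            7→8: 8 black — skip
          7 black
          10→4: 4 is gray → back edge
Back edge closes the cycle 4 → 2 → 12 → 3 → 10 → 4; its vertices are {2, 3, 4, 10, 12}.

2, 3, 4, 10, 12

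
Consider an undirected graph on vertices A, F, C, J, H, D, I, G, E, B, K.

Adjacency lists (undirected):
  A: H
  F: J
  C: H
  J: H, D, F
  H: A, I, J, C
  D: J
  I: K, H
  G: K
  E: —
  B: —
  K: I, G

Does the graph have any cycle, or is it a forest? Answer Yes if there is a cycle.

DFS, tracking each vertex's parent; an edge to a visited non-parent vertex closes a cycle.
Start from B:
visit B (parent –)
visit A (parent –)
  visit H (parent A)
    H–A: parent, skip
    visit I (parent H)
      visit K (parent I)
        K–I: parent, skip
        visit G (parent K)
          G–K: parent, skip
      I–H: parent, skip
    visit J (parent H)
      J–H: parent, skip
      visit D (parent J)
        D–J: parent, skip
      visit F (parent J)
        F–J: parent, skip
    visit C (parent H)
      C–H: parent, skip
visit E (parent –)
No non-parent visited neighbor found — the graph is a forest.

No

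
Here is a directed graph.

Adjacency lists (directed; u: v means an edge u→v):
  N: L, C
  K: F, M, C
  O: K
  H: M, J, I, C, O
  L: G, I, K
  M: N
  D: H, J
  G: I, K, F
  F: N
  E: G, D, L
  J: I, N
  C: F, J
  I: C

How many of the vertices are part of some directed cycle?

A vertex is on a directed cycle iff it belongs to a strongly connected component of size ≥ 2 (or has a self-loop).
The vertices on cycles are {C, F, G, I, J, K, L, M, N} — 9 in total.

9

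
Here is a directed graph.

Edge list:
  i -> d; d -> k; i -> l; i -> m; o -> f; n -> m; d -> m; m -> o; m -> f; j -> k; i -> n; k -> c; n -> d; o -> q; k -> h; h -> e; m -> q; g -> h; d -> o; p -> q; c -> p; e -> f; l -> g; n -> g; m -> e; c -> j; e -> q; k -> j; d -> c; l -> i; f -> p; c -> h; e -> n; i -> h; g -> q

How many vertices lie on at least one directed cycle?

11

A vertex is on a directed cycle iff it belongs to a strongly connected component of size ≥ 2 (or has a self-loop).
The vertices on cycles are {c, d, e, g, h, i, j, k, l, m, n} — 11 in total.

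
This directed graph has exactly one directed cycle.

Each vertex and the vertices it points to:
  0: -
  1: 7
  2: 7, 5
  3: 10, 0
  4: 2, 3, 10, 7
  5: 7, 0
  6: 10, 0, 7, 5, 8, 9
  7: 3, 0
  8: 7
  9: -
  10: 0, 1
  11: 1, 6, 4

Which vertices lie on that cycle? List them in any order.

1, 3, 7, 10

DFS with gray/black marking from 10:
10 gray
  0 gray
  0 black
  1 gray
    7 gray
      3 gray
        3→10: 10 is gray → back edge
Back edge closes the cycle 10 → 1 → 7 → 3 → 10; its vertices are {1, 3, 7, 10}.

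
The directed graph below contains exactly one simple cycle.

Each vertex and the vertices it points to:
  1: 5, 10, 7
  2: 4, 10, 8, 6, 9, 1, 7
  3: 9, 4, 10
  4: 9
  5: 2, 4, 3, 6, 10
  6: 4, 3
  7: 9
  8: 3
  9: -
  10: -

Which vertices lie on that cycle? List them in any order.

1, 2, 5

DFS with gray/black marking from 5:
5 gray
  2 gray
    4 gray
      9 gray
      9 black
    4 black
    10 gray
    10 black
    8 gray
      3 gray
        3→9: 9 black — skip
        3→4: 4 black — skip
        3→10: 10 black — skip
      3 black
    8 black
    6 gray
      6→4: 4 black — skip
      6→3: 3 black — skip
    6 black
    2→9: 9 black — skip
    1 gray
      1→5: 5 is gray → back edge
Back edge closes the cycle 5 → 2 → 1 → 5; its vertices are {1, 2, 5}.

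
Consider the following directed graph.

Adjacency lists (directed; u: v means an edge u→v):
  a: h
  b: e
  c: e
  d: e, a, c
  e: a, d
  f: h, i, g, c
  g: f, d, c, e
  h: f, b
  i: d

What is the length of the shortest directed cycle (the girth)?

2

For each vertex v, BFS finds the shortest path from v back to v.
The shortest such closed walk is f → g → f, length 2.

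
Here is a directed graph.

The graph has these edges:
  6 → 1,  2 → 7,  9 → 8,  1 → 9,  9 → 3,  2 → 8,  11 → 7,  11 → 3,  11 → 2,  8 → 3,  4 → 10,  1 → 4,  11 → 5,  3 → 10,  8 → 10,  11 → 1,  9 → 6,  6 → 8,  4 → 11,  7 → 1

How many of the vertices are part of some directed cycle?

A vertex is on a directed cycle iff it belongs to a strongly connected component of size ≥ 2 (or has a self-loop).
The vertices on cycles are {1, 2, 4, 6, 7, 9, 11} — 7 in total.

7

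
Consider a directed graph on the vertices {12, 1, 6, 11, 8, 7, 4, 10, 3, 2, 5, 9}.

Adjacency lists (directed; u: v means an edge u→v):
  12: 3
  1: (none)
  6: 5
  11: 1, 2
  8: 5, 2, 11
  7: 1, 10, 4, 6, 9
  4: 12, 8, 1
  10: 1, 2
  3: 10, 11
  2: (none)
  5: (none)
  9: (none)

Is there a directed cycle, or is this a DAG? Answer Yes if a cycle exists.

DFS with white/gray/black marking, starting from 6:
6 gray
  5 gray
  5 black
6 black
12 gray
  3 gray
    10 gray
      1 gray
      1 black
      2 gray
      2 black
    10 black
    11 gray
      11→1: 1 black — skip
      11→2: 2 black — skip
    11 black
  3 black
12 black
8 gray
  8→5: 5 black — skip
  8→2: 2 black — skip
  8→11: 11 black — skip
8 black
7 gray
  7→1: 1 black — skip
  7→10: 10 black — skip
  4 gray
    4→12: 12 black — skip
    4→8: 8 black — skip
    4→1: 1 black — skip
  4 black
  7→6: 6 black — skip
  9 gray
  9 black
7 black
Every edge goes to a white or black vertex — no back edge, so the graph is acyclic.

No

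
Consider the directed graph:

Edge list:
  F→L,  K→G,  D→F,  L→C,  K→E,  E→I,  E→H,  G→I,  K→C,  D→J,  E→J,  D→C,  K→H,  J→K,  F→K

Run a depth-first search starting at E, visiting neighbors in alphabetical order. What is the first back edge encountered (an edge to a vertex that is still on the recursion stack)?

K->E

DFS from E (visiting neighbors in alphabetical order); mark gray on enter, black on exit:
E gray
  H gray
  H black
  I gray
  I black
  J gray
    K gray
      C gray
      C black
      K→E: E is gray → back edge
First back edge: K → E.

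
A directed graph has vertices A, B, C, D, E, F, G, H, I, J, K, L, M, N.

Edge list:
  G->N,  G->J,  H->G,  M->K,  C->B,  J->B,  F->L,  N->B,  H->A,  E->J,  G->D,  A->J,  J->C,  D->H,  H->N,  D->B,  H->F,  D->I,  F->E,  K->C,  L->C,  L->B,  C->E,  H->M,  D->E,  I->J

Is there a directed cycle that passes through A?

No

A lies on a cycle iff there is a path from A back to itself.
Exploring from A, it never reaches itself; equivalently, its strongly connected component is a singleton.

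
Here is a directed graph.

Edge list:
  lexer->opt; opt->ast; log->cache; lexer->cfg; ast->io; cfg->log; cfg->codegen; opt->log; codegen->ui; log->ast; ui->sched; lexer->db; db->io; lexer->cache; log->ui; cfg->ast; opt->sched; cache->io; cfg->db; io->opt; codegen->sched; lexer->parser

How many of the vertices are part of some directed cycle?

A vertex is on a directed cycle iff it belongs to a strongly connected component of size ≥ 2 (or has a self-loop).
The vertices on cycles are {io, ast, log, opt, cache} — 5 in total.

5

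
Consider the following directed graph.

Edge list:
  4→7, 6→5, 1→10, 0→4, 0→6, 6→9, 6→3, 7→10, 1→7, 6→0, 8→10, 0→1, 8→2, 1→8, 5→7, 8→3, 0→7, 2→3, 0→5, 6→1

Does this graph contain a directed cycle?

Yes

DFS with white/gray/black marking, starting from 10:
10 gray
10 black
0 gray
  6 gray
    5 gray
      7 gray
        7→10: 10 black — skip
      7 black
    5 black
    3 gray
    3 black
    6→0: 0 is gray → back edge
Back edge found, so a cycle exists: 0 → 6 → 0.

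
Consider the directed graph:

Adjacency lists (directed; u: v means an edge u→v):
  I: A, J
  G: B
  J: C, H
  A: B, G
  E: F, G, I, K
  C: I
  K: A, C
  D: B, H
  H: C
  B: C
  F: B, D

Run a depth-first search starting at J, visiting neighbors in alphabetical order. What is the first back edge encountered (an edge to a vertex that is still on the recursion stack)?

DFS from J (visiting neighbors in alphabetical order); mark gray on enter, black on exit:
J gray
  C gray
    I gray
      A gray
        B gray
          B→C: C is gray → back edge
First back edge: B → C.

B->C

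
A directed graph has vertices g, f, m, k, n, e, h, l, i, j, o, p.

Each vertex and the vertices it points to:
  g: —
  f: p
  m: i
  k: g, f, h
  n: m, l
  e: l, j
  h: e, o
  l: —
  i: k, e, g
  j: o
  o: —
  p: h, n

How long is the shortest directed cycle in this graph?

6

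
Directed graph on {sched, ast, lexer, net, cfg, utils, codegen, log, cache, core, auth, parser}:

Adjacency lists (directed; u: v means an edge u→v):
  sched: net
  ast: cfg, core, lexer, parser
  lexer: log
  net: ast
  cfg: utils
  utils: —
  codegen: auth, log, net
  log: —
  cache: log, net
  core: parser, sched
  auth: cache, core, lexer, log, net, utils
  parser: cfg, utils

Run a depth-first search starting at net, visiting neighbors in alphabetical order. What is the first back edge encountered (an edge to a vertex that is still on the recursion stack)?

sched→net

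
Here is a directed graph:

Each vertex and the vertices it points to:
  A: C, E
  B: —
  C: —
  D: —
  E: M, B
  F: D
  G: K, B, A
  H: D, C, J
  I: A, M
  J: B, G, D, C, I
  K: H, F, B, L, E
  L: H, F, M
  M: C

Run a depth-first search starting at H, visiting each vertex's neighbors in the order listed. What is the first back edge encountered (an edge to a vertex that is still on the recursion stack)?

K->H

DFS from H (visiting each vertex's neighbors in the order listed); mark gray on enter, black on exit:
H gray
  D gray
  D black
  C gray
  C black
  J gray
    B gray
    B black
    G gray
      K gray
        K→H: H is gray → back edge
First back edge: K → H.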